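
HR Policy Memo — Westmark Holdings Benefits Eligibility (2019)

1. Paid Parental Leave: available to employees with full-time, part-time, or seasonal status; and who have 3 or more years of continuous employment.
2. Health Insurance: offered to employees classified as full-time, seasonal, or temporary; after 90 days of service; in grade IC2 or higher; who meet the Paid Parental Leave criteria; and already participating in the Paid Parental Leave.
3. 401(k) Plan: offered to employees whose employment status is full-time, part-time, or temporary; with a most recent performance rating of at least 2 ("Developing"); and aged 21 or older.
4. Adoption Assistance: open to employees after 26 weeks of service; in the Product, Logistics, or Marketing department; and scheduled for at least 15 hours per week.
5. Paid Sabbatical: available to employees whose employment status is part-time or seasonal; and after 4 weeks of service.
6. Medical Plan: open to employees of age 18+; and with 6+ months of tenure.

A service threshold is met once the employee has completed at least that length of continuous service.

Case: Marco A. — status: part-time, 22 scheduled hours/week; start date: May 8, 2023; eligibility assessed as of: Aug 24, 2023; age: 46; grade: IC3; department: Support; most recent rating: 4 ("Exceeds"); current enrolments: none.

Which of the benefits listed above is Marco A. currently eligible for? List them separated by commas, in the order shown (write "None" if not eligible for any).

401(k) Plan, Paid Sabbatical

Service from May 8, 2023 to Aug 24, 2023: 108 days.
Paid Parental Leave — status part-time ✓; service 108 days < 3 years (≈1095 days) ✗ → not eligible.
Health Insurance — status part-time ✗ (requires full-time, seasonal, or temporary) → not eligible.
401(k) Plan — status part-time ✓; rating 4 ≥ 2 ✓; age 46 ≥ 21 ✓ → eligible.
Adoption Assistance — service 108 days < 26 weeks (≈182 days) ✗ → not eligible.
Paid Sabbatical — status part-time ✓; service 108 days ≥ 4 weeks (≈28 days) ✓ → eligible.
Medical Plan — age 46 ≥ 18 ✓; service 108 days < 6 months (≈180 days) ✗ → not eligible.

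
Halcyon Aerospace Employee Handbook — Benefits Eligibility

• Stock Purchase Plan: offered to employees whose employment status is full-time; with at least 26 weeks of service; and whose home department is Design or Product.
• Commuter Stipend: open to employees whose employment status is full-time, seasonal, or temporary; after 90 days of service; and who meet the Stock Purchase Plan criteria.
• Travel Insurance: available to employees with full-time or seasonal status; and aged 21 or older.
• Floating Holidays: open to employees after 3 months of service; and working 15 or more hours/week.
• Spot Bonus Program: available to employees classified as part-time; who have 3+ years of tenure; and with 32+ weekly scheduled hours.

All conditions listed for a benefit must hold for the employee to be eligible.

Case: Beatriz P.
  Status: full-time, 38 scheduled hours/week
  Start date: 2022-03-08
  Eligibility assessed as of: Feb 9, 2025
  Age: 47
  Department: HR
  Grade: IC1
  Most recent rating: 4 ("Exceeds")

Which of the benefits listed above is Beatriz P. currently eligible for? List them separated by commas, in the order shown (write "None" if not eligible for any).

Service from 2022-03-08 to Feb 9, 2025: 1069 days.
Stock Purchase Plan — status full-time ✓; service 1069 days ≥ 26 weeks (≈182 days) ✓; dept HR ✗ → not eligible.
Commuter Stipend — status full-time ✓; service 1069 days ≥ 90 days ✓; not eligible for Stock Purchase Plan ✗ → not eligible.
Travel Insurance — status full-time ✓; age 47 ≥ 21 ✓ → eligible.
Floating Holidays — service 1069 days ≥ 3 months (≈90 days) ✓; 38 hrs/wk ≥ 15 ✓ → eligible.
Spot Bonus Program — status full-time ✗ (requires part-time) → not eligible.

Travel Insurance, Floating Holidays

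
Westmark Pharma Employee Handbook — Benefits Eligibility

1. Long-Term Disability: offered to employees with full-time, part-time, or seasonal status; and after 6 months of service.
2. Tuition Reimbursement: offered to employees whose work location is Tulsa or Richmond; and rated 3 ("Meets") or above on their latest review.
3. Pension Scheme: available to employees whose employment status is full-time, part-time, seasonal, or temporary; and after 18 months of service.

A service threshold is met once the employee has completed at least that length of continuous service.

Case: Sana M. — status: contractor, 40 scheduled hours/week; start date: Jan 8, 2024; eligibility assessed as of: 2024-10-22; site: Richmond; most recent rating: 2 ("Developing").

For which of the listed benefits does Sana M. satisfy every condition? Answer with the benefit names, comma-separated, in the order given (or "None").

Service from Jan 8, 2024 to 2024-10-22: 288 days.
Long-Term Disability — status contractor ✗ (requires full-time, part-time, or seasonal) → not eligible.
Tuition Reimbursement — site Richmond ✓; rating 2 < 3 ✗ → not eligible.
Pension Scheme — status contractor ✗ (requires full-time, part-time, seasonal, or temporary) → not eligible.

None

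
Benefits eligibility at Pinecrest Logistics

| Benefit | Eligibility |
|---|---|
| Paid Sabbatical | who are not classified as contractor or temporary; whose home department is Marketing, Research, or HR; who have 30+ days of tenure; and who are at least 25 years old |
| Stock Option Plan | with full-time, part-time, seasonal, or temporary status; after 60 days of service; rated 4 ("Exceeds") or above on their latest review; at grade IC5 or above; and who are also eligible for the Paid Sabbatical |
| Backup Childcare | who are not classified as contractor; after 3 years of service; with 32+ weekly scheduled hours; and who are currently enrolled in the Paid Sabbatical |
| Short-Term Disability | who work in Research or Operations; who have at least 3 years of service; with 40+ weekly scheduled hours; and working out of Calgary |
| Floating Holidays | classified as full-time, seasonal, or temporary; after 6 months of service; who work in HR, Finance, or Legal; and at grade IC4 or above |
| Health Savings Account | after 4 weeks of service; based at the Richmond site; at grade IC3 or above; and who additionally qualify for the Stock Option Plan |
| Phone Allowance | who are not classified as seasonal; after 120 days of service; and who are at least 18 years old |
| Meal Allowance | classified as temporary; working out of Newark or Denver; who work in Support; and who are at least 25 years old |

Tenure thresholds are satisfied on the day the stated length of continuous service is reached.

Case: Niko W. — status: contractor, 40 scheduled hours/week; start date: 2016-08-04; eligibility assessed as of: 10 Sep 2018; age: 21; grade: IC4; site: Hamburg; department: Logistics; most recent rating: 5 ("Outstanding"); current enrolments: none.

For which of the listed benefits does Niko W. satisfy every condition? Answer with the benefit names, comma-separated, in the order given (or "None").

Phone Allowance

Service from 2016-08-04 to 10 Sep 2018: 767 days.
Paid Sabbatical — status contractor ✗ (excluded) → not eligible.
Stock Option Plan — status contractor ✗ (requires full-time, part-time, seasonal, or temporary) → not eligible.
Backup Childcare — status contractor ✗ (excluded) → not eligible.
Short-Term Disability — dept Logistics ✗ → not eligible.
Floating Holidays — status contractor ✗ (requires full-time, seasonal, or temporary) → not eligible.
Health Savings Account — service 767 days ≥ 4 weeks (≈28 days) ✓; site Hamburg ✗ (not Richmond) → not eligible.
Phone Allowance — status contractor ✓ (not excluded); service 767 days ≥ 120 days ✓; age 21 ≥ 18 ✓ → eligible.
Meal Allowance — status contractor ✗ (requires temporary) → not eligible.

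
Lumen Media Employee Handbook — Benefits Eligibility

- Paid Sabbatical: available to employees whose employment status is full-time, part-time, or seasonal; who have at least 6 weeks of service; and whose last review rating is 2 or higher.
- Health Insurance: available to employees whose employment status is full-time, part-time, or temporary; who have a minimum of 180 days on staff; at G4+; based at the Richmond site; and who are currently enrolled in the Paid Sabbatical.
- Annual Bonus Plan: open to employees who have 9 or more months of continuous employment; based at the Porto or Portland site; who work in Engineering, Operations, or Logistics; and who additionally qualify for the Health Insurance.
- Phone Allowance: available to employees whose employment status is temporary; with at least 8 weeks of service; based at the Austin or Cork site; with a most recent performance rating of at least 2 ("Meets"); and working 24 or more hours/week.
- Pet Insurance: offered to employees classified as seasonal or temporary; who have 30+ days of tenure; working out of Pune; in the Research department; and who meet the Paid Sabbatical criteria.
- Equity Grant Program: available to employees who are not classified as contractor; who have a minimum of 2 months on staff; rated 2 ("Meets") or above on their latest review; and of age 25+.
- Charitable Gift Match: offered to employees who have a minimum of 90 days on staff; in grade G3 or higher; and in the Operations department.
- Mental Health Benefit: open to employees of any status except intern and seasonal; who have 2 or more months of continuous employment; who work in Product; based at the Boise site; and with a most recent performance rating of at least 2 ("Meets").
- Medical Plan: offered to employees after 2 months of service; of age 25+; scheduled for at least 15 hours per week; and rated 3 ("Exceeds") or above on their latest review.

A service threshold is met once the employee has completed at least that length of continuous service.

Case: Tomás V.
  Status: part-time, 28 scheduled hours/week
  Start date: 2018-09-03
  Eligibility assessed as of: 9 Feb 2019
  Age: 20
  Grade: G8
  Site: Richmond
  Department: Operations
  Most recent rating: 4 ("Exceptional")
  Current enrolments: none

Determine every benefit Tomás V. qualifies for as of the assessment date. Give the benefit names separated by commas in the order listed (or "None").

Service from 2018-09-03 to 9 Feb 2019: 159 days.
Paid Sabbatical — status part-time ✓; service 159 days ≥ 6 weeks (≈42 days) ✓; rating 4 ≥ 2 ✓ → eligible.
Health Insurance — status part-time ✓; service 159 days < 180 days ✗ → not eligible.
Annual Bonus Plan — service 159 days < 9 months (≈270 days) ✗ → not eligible.
Phone Allowance — status part-time ✗ (requires temporary) → not eligible.
Pet Insurance — status part-time ✗ (requires seasonal or temporary) → not eligible.
Equity Grant Program — status part-time ✓ (not excluded); service 159 days ≥ 2 months (≈60 days) ✓; rating 4 ≥ 2 ✓; age 20 < 25 ✗ → not eligible.
Charitable Gift Match — service 159 days ≥ 90 days ✓; grade G8 ≥ G3 ✓; dept Operations ✓ → eligible.
Mental Health Benefit — status part-time ✓ (not excluded); service 159 days ≥ 2 months (≈60 days) ✓; dept Operations ✗ → not eligible.
Medical Plan — service 159 days ≥ 2 months (≈60 days) ✓; age 20 < 25 ✗ → not eligible.

Paid Sabbatical, Charitable Gift Match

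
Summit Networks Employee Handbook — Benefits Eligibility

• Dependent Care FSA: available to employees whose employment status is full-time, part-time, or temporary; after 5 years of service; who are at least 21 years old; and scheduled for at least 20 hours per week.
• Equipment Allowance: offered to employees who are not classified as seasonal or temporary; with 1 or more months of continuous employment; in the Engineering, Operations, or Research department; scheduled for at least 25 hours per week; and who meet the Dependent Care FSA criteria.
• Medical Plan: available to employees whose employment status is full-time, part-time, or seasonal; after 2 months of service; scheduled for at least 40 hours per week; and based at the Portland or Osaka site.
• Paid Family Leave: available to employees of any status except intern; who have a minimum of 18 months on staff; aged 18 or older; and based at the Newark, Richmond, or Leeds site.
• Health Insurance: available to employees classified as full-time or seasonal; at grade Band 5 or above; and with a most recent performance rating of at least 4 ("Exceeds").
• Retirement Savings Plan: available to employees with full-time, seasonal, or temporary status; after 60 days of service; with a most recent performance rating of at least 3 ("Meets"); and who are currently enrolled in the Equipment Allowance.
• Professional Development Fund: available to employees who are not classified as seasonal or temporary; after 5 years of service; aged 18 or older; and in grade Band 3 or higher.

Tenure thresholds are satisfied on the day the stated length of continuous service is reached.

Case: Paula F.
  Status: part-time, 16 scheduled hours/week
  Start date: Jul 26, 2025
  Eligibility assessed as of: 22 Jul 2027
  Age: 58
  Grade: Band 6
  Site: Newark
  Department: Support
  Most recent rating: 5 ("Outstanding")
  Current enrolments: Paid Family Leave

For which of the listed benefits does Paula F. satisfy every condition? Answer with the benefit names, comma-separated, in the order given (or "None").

Paid Family Leave

Service from Jul 26, 2025 to 22 Jul 2027: 726 days.
Dependent Care FSA — status part-time ✓; service 726 days < 5 years (≈1825 days) ✗ → not eligible.
Equipment Allowance — status part-time ✓ (not excluded); service 726 days ≥ 1 month (≈30 days) ✓; dept Support ✗ → not eligible.
Medical Plan — status part-time ✓; service 726 days ≥ 2 months (≈60 days) ✓; 16 hrs/wk < 40 ✗ → not eligible.
Paid Family Leave — status part-time ✓ (not excluded); service 726 days ≥ 18 months (≈540 days) ✓; age 58 ≥ 18 ✓; site Newark ✓ → eligible.
Health Insurance — status part-time ✗ (requires full-time or seasonal) → not eligible.
Retirement Savings Plan — status part-time ✗ (requires full-time, seasonal, or temporary) → not eligible.
Professional Development Fund — status part-time ✓ (not excluded); service 726 days < 5 years (≈1825 days) ✗ → not eligible.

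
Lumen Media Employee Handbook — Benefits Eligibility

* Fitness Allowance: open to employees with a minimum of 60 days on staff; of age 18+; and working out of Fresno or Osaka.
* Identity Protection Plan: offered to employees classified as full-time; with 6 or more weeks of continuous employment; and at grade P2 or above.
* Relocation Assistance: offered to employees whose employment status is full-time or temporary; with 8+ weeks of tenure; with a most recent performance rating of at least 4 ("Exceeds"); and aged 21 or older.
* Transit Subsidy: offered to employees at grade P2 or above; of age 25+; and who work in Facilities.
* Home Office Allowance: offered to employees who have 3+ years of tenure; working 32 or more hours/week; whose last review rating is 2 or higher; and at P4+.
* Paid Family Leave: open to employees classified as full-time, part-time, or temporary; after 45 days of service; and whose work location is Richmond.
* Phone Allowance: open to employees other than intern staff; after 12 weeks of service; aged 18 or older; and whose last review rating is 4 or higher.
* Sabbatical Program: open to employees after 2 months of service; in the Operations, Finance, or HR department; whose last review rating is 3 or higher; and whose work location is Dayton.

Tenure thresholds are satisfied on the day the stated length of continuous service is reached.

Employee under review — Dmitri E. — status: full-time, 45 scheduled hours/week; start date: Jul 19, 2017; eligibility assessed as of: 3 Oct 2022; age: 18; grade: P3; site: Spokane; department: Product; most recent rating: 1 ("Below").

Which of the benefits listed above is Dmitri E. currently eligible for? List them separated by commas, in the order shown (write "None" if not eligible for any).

Identity Protection Plan

Service from Jul 19, 2017 to 3 Oct 2022: 1902 days.
Fitness Allowance — service 1902 days ≥ 60 days ✓; age 18 ≥ 18 ✓; site Spokane ✗ (not Fresno or Osaka) → not eligible.
Identity Protection Plan — status full-time ✓; service 1902 days ≥ 6 weeks (≈42 days) ✓; grade P3 ≥ P2 ✓ → eligible.
Relocation Assistance — status full-time ✓; service 1902 days ≥ 8 weeks (≈56 days) ✓; rating 1 < 4 ✗ → not eligible.
Transit Subsidy — grade P3 ≥ P2 ✓; age 18 < 25 ✗ → not eligible.
Home Office Allowance — service 1902 days ≥ 3 years (≈1095 days) ✓; 45 hrs/wk ≥ 32 ✓; rating 1 < 2 ✗ → not eligible.
Paid Family Leave — status full-time ✓; service 1902 days ≥ 45 days ✓; site Spokane ✗ (not Richmond) → not eligible.
Phone Allowance — status full-time ✓ (not excluded); service 1902 days ≥ 12 weeks (≈84 days) ✓; age 18 ≥ 18 ✓; rating 1 < 4 ✗ → not eligible.
Sabbatical Program — service 1902 days ≥ 2 months (≈60 days) ✓; dept Product ✗ → not eligible.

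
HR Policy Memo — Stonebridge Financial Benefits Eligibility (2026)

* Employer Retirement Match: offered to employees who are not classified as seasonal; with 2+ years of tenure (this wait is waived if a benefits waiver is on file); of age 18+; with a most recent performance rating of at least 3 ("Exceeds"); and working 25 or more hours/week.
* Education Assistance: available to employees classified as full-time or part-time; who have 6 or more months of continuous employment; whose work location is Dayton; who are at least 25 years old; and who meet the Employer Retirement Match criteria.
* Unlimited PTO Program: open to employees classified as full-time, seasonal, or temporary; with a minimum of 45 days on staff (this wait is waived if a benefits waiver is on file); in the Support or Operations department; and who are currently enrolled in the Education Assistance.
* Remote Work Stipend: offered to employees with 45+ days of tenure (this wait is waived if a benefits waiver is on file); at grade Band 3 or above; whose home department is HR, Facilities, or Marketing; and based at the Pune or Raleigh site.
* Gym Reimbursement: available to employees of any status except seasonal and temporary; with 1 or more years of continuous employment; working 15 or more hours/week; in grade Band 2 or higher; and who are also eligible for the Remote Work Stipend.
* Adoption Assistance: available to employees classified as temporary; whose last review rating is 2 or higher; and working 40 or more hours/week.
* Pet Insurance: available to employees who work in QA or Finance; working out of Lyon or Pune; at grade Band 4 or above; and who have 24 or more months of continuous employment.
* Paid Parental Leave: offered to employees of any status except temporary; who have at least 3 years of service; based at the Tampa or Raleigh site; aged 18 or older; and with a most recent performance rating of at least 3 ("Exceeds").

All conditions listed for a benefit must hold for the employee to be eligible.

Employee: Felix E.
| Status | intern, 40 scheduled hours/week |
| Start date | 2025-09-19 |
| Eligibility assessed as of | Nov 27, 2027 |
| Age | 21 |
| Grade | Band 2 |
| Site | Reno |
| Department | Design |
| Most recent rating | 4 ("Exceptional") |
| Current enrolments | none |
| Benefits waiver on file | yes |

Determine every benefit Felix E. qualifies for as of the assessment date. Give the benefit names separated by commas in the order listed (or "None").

Service from 2025-09-19 to Nov 27, 2027: 799 days.
Employer Retirement Match — status intern ✓ (not excluded); benefits waiver on file ✓; age 21 ≥ 18 ✓; rating 4 ≥ 3 ✓; 40 hrs/wk ≥ 25 ✓ → eligible.
Education Assistance — status intern ✗ (requires full-time or part-time) → not eligible.
Unlimited PTO Program — status intern ✗ (requires full-time, seasonal, or temporary) → not eligible.
Remote Work Stipend — benefits waiver on file ✓; grade Band 2 < Band 3 ✗ → not eligible.
Gym Reimbursement — status intern ✓ (not excluded); service 799 days ≥ 1 year (≈365 days) ✓; 40 hrs/wk ≥ 15 ✓; grade Band 2 ≥ Band 2 ✓; not eligible for Remote Work Stipend ✗ → not eligible.
Adoption Assistance — status intern ✗ (requires temporary) → not eligible.
Pet Insurance — dept Design ✗ → not eligible.
Paid Parental Leave — status intern ✓ (not excluded); service 799 days < 3 years (≈1095 days) ✗ → not eligible.

Employer Retirement Match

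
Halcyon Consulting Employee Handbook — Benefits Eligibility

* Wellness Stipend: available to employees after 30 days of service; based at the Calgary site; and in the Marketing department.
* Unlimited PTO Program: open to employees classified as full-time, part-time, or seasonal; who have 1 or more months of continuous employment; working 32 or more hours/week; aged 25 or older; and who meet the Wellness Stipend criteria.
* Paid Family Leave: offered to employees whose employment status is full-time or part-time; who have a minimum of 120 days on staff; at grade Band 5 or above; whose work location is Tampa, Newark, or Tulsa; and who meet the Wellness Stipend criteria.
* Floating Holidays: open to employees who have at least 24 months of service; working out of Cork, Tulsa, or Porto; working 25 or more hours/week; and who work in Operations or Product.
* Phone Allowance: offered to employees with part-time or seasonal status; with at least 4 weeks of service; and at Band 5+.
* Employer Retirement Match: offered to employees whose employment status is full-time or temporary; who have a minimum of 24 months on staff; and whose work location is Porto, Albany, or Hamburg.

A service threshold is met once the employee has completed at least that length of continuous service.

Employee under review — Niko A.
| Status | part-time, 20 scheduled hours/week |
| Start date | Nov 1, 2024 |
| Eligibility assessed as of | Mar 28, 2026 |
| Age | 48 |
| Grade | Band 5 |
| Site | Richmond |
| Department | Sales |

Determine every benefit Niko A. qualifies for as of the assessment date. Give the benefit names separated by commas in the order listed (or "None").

Service from Nov 1, 2024 to Mar 28, 2026: 512 days.
Wellness Stipend — service 512 days ≥ 30 days ✓; site Richmond ✗ (not Calgary) → not eligible.
Unlimited PTO Program — status part-time ✓; service 512 days ≥ 1 month (≈30 days) ✓; 20 hrs/wk < 32 ✗ → not eligible.
Paid Family Leave — status part-time ✓; service 512 days ≥ 120 days ✓; grade Band 5 ≥ Band 5 ✓; site Richmond ✗ (not Tampa, Newark, or Tulsa) → not eligible.
Floating Holidays — service 512 days < 24 months (≈720 days) ✗ → not eligible.
Phone Allowance — status part-time ✓; service 512 days ≥ 4 weeks (≈28 days) ✓; grade Band 5 ≥ Band 5 ✓ → eligible.
Employer Retirement Match — status part-time ✗ (requires full-time or temporary) → not eligible.

Phone Allowance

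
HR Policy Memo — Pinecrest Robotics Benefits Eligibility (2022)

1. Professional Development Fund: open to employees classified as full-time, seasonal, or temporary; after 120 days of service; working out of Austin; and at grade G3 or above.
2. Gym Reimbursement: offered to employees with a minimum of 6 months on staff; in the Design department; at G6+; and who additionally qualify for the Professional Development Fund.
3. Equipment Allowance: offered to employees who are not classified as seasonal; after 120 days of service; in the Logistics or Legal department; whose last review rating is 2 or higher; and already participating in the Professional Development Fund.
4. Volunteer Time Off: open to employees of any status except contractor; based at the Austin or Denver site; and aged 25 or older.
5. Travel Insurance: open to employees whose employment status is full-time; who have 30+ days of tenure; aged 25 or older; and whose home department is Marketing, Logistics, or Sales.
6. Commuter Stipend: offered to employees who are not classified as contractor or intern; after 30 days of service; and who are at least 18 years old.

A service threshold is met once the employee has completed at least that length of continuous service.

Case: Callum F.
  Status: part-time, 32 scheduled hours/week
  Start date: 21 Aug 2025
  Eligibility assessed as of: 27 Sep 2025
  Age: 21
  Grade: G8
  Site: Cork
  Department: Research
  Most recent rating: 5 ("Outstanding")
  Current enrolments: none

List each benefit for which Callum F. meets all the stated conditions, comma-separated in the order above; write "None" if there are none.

Service from 21 Aug 2025 to 27 Sep 2025: 37 days.
Professional Development Fund — status part-time ✗ (requires full-time, seasonal, or temporary) → not eligible.
Gym Reimbursement — service 37 days < 6 months (≈180 days) ✗ → not eligible.
Equipment Allowance — status part-time ✓ (not excluded); service 37 days < 120 days ✗ → not eligible.
Volunteer Time Off — status part-time ✓ (not excluded); site Cork ✗ (not Austin or Denver) → not eligible.
Travel Insurance — status part-time ✗ (requires full-time) → not eligible.
Commuter Stipend — status part-time ✓ (not excluded); service 37 days ≥ 30 days ✓; age 21 ≥ 18 ✓ → eligible.

Commuter Stipend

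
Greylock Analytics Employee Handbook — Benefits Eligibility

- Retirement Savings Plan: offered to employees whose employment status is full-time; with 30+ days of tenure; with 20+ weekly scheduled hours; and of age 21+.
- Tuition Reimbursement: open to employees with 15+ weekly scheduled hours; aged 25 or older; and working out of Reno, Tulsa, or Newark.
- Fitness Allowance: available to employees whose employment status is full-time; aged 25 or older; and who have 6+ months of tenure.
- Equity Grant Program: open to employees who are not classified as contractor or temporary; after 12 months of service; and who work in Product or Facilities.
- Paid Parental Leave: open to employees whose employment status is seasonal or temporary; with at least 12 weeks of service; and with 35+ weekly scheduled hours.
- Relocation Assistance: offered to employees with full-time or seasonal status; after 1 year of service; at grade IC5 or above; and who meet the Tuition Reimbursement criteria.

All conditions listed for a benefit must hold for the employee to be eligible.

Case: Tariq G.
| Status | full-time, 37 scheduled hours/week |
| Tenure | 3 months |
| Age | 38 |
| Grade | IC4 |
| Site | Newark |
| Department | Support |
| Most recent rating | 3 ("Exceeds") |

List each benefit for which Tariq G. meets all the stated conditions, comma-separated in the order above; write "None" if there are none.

Retirement Savings Plan, Tuition Reimbursement

Retirement Savings Plan — status full-time ✓; service 3 months ≥ 30 days ✓; 37 hrs/wk ≥ 20 ✓; age 38 ≥ 21 ✓ → eligible.
Tuition Reimbursement — 37 hrs/wk ≥ 15 ✓; age 38 ≥ 25 ✓; site Newark ✓ → eligible.
Fitness Allowance — status full-time ✓; age 38 ≥ 25 ✓; service 3 months < 6 months ✗ → not eligible.
Equity Grant Program — status full-time ✓ (not excluded); service 3 months < 12 months ✗ → not eligible.
Paid Parental Leave — status full-time ✗ (requires seasonal or temporary) → not eligible.
Relocation Assistance — status full-time ✓; service 3 months < 1 year (≈365 days) ✗ → not eligible.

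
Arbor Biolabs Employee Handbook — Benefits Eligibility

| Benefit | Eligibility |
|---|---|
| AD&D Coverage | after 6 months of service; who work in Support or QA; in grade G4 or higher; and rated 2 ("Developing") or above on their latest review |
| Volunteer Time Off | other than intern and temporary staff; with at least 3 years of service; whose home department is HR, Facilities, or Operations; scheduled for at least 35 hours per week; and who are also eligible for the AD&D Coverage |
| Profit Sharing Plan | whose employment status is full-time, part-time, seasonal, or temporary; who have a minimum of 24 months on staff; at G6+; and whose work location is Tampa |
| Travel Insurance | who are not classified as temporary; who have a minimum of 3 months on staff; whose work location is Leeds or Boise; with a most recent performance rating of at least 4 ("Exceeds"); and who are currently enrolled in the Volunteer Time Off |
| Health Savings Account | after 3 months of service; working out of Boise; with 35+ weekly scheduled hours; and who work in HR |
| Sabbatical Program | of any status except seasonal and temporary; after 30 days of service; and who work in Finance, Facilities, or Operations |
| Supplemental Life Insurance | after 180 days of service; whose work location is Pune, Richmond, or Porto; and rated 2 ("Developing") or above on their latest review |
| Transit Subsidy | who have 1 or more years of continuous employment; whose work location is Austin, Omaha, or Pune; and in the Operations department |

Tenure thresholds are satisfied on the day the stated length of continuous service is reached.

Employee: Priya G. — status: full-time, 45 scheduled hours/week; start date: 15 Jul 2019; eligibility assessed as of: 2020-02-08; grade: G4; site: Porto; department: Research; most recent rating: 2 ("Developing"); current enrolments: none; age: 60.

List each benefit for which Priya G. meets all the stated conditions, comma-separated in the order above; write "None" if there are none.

Supplemental Life Insurance

Service from 15 Jul 2019 to 2020-02-08: 208 days.
AD&D Coverage — service 208 days ≥ 6 months (≈180 days) ✓; dept Research ✗ → not eligible.
Volunteer Time Off — status full-time ✓ (not excluded); service 208 days < 3 years (≈1095 days) ✗ → not eligible.
Profit Sharing Plan — status full-time ✓; service 208 days < 24 months (≈720 days) ✗ → not eligible.
Travel Insurance — status full-time ✓ (not excluded); service 208 days ≥ 3 months (≈90 days) ✓; site Porto ✗ (not Leeds or Boise) → not eligible.
Health Savings Account — service 208 days ≥ 3 months (≈90 days) ✓; site Porto ✗ (not Boise) → not eligible.
Sabbatical Program — status full-time ✓ (not excluded); service 208 days ≥ 30 days ✓; dept Research ✗ → not eligible.
Supplemental Life Insurance — service 208 days ≥ 180 days ✓; site Porto ✓; rating 2 ≥ 2 ✓ → eligible.
Transit Subsidy — service 208 days < 1 year (≈365 days) ✗ → not eligible.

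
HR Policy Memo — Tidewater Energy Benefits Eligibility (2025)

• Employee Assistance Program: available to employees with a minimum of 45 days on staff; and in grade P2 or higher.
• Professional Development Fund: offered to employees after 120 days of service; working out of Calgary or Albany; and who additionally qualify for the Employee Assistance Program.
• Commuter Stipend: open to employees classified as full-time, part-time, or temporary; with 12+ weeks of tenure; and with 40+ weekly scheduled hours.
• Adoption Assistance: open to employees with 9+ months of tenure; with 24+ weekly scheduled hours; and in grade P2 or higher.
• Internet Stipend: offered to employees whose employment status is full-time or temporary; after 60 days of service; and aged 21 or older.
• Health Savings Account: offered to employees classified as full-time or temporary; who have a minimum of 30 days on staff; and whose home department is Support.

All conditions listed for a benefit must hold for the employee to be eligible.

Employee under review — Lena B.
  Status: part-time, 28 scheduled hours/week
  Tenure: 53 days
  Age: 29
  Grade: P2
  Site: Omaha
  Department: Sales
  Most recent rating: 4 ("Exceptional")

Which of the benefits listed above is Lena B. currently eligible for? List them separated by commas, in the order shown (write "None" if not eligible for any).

Employee Assistance Program — service 53 days ≥ 45 days ✓; grade P2 ≥ P2 ✓ → eligible.
Professional Development Fund — service 53 days < 120 days ✗ → not eligible.
Commuter Stipend — status part-time ✓; service 53 days < 12 weeks (≈84 days) ✗ → not eligible.
Adoption Assistance — service 53 days < 9 months (≈270 days) ✗ → not eligible.
Internet Stipend — status part-time ✗ (requires full-time or temporary) → not eligible.
Health Savings Account — status part-time ✗ (requires full-time or temporary) → not eligible.

Employee Assistance Program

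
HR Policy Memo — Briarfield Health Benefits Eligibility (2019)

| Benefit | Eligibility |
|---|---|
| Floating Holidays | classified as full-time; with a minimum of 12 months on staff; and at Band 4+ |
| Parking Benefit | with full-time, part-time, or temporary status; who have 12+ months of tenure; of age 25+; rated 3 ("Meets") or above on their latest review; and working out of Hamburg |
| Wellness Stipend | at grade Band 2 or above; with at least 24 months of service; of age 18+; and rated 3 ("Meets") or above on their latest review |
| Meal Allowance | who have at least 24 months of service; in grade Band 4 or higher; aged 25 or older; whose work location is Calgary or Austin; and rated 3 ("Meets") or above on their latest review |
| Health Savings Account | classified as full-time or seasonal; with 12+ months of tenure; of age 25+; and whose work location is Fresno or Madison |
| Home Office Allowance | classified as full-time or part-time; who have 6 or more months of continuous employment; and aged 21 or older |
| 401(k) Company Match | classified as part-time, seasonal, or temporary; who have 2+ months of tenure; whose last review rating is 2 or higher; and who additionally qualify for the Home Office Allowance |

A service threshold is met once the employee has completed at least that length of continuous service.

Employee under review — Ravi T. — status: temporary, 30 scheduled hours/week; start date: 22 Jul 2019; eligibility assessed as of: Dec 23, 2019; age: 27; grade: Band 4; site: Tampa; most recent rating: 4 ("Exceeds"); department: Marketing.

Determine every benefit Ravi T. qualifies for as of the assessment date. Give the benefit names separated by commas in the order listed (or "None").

Service from 22 Jul 2019 to Dec 23, 2019: 154 days.
Floating Holidays — status temporary ✗ (requires full-time) → not eligible.
Parking Benefit — status temporary ✓; service 154 days < 12 months (≈360 days) ✗ → not eligible.
Wellness Stipend — grade Band 4 ≥ Band 2 ✓; service 154 days < 24 months (≈720 days) ✗ → not eligible.
Meal Allowance — service 154 days < 24 months (≈720 days) ✗ → not eligible.
Health Savings Account — status temporary ✗ (requires full-time or seasonal) → not eligible.
Home Office Allowance — status temporary ✗ (requires full-time or part-time) → not eligible.
401(k) Company Match — status temporary ✓; service 154 days ≥ 2 months (≈60 days) ✓; rating 4 ≥ 2 ✓; not eligible for Home Office Allowance ✗ → not eligible.

None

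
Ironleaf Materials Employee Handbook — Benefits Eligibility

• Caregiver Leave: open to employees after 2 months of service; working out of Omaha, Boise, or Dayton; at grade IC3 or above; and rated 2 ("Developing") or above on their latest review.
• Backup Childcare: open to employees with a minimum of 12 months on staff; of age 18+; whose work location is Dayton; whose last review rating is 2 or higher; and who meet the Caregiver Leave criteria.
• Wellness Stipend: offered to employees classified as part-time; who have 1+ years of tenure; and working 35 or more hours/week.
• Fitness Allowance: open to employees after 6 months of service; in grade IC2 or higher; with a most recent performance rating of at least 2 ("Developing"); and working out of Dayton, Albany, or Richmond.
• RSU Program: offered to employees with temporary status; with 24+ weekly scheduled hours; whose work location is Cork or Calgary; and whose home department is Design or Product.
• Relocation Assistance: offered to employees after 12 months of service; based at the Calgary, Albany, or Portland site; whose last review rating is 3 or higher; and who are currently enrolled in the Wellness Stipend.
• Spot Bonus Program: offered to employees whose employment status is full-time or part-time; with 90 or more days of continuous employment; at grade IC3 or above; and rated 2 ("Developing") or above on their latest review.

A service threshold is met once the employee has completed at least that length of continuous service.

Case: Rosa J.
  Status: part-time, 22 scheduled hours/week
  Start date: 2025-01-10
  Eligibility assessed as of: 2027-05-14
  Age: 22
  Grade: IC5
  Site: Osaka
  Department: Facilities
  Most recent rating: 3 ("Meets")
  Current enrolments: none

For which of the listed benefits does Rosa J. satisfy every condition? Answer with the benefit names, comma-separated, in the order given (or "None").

Service from 2025-01-10 to 2027-05-14: 854 days.
Caregiver Leave — service 854 days ≥ 2 months (≈60 days) ✓; site Osaka ✗ (not Omaha, Boise, or Dayton) → not eligible.
Backup Childcare — service 854 days ≥ 12 months (≈360 days) ✓; age 22 ≥ 18 ✓; site Osaka ✗ (not Dayton) → not eligible.
Wellness Stipend — status part-time ✓; service 854 days ≥ 1 year (≈365 days) ✓; 22 hrs/wk < 35 ✗ → not eligible.
Fitness Allowance — service 854 days ≥ 6 months (≈180 days) ✓; grade IC5 ≥ IC2 ✓; rating 3 ≥ 2 ✓; site Osaka ✗ (not Dayton, Albany, or Richmond) → not eligible.
RSU Program — status part-time ✗ (requires temporary) → not eligible.
Relocation Assistance — service 854 days ≥ 12 months (≈360 days) ✓; site Osaka ✗ (not Calgary, Albany, or Portland) → not eligible.
Spot Bonus Program — status part-time ✓; service 854 days ≥ 90 days ✓; grade IC5 ≥ IC3 ✓; rating 3 ≥ 2 ✓ → eligible.

Spot Bonus Program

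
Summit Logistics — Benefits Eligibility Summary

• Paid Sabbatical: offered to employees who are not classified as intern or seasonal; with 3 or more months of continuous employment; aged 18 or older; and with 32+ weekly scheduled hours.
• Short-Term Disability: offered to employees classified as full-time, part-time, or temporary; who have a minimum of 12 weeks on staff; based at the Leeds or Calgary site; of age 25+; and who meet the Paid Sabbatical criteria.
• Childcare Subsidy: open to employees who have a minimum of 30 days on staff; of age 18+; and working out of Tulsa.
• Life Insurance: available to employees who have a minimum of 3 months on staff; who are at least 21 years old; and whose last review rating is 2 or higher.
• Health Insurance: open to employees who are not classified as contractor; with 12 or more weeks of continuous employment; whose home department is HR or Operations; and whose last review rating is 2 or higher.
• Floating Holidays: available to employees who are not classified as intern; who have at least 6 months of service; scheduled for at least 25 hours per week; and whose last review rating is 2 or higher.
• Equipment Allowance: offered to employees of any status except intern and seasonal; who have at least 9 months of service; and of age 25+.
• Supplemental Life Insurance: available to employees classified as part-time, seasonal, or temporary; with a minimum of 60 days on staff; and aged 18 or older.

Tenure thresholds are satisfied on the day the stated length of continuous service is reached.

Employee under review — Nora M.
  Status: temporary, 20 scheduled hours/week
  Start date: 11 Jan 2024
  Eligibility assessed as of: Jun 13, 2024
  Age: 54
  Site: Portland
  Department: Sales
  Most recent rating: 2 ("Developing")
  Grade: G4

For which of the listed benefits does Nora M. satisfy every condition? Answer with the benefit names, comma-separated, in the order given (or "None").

Service from 11 Jan 2024 to Jun 13, 2024: 154 days.
Paid Sabbatical — status temporary ✓ (not excluded); service 154 days ≥ 3 months (≈90 days) ✓; age 54 ≥ 18 ✓; 20 hrs/wk < 32 ✗ → not eligible.
Short-Term Disability — status temporary ✓; service 154 days ≥ 12 weeks (≈84 days) ✓; site Portland ✗ (not Leeds or Calgary) → not eligible.
Childcare Subsidy — service 154 days ≥ 30 days ✓; age 54 ≥ 18 ✓; site Portland ✗ (not Tulsa) → not eligible.
Life Insurance — service 154 days ≥ 3 months (≈90 days) ✓; age 54 ≥ 21 ✓; rating 2 ≥ 2 ✓ → eligible.
Health Insurance — status temporary ✓ (not excluded); service 154 days ≥ 12 weeks (≈84 days) ✓; dept Sales ✗ → not eligible.
Floating Holidays — status temporary ✓ (not excluded); service 154 days < 6 months (≈180 days) ✗ → not eligible.
Equipment Allowance — status temporary ✓ (not excluded); service 154 days < 9 months (≈270 days) ✗ → not eligible.
Supplemental Life Insurance — status temporary ✓; service 154 days ≥ 60 days ✓; age 54 ≥ 18 ✓ → eligible.

Life Insurance, Supplemental Life Insurance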